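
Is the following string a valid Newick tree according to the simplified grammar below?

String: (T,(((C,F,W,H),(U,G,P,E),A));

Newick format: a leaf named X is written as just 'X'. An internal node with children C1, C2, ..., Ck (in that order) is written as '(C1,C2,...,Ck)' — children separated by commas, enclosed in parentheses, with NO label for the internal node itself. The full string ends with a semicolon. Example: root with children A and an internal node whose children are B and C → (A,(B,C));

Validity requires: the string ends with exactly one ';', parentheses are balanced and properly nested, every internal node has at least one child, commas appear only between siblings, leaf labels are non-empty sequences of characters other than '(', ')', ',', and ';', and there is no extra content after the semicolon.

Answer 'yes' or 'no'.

Answer: no

Derivation:
Input: (T,(((C,F,W,H),(U,G,P,E),A));
Paren balance: 5 '(' vs 4 ')' MISMATCH
Ends with single ';': True
Full parse: FAILS (expected , or ) at pos 28)
Valid: False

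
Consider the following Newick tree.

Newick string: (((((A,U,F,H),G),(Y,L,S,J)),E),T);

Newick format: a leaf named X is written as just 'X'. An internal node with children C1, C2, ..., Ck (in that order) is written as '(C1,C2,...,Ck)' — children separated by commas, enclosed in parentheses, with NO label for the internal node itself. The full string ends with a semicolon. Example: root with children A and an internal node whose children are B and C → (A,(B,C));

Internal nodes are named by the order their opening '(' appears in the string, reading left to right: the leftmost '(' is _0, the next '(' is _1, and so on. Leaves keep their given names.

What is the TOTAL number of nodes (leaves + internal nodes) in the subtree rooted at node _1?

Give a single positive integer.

Answer: 15

Derivation:
Newick: (((((A,U,F,H),G),(Y,L,S,J)),E),T);
Locate _1: it is the '(' at position 1 (the 2nd '(' reading left to right).
Query: subtree rooted at _1
_1: subtree_size = 1 + 14
  _2: subtree_size = 1 + 12
    _3: subtree_size = 1 + 6
      _4: subtree_size = 1 + 4
        A: subtree_size = 1 + 0
        U: subtree_size = 1 + 0
        F: subtree_size = 1 + 0
        H: subtree_size = 1 + 0
      G: subtree_size = 1 + 0
    _5: subtree_size = 1 + 4
      Y: subtree_size = 1 + 0
      L: subtree_size = 1 + 0
      S: subtree_size = 1 + 0
      J: subtree_size = 1 + 0
  E: subtree_size = 1 + 0
Total subtree size of _1: 15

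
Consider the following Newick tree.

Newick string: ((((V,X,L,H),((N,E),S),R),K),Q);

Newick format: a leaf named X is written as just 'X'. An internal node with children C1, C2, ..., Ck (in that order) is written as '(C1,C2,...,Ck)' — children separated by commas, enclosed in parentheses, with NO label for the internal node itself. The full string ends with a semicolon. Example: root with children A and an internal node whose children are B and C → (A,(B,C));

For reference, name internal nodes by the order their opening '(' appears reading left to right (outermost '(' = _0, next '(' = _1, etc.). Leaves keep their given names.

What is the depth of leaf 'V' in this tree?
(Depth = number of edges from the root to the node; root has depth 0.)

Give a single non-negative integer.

Newick: ((((V,X,L,H),((N,E),S),R),K),Q);
Naming internals by '(' encounter order: outermost '(' = _0, next = _1, ...
Query node: V
Path from root: _0 -> _1 -> _2 -> _3 -> V
Depth of V: 4 (number of edges from root)

Answer: 4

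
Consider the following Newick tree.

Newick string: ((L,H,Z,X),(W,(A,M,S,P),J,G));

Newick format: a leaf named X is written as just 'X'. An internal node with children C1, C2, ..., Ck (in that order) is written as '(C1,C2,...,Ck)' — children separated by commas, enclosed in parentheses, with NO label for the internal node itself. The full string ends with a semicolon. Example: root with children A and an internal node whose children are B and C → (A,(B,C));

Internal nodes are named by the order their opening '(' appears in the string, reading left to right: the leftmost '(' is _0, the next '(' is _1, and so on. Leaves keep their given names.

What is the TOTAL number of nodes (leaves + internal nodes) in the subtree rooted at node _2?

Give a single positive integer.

Newick: ((L,H,Z,X),(W,(A,M,S,P),J,G));
Locate _2: it is the '(' at position 11 (the 3rd '(' reading left to right).
Query: subtree rooted at _2
_2: subtree_size = 1 + 8
  W: subtree_size = 1 + 0
  _3: subtree_size = 1 + 4
    A: subtree_size = 1 + 0
    M: subtree_size = 1 + 0
    S: subtree_size = 1 + 0
    P: subtree_size = 1 + 0
  J: subtree_size = 1 + 0
  G: subtree_size = 1 + 0
Total subtree size of _2: 9

Answer: 9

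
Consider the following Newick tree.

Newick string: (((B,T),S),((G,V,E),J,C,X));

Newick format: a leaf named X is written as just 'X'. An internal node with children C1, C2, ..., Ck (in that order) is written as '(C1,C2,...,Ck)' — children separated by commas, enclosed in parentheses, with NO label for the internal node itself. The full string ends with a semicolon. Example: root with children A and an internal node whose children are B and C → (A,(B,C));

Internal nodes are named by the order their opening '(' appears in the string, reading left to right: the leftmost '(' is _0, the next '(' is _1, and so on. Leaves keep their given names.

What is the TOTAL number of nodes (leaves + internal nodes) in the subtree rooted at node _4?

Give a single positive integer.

Newick: (((B,T),S),((G,V,E),J,C,X));
Locate _4: it is the '(' at position 12 (the 5th '(' reading left to right).
Query: subtree rooted at _4
_4: subtree_size = 1 + 3
  G: subtree_size = 1 + 0
  V: subtree_size = 1 + 0
  E: subtree_size = 1 + 0
Total subtree size of _4: 4

Answer: 4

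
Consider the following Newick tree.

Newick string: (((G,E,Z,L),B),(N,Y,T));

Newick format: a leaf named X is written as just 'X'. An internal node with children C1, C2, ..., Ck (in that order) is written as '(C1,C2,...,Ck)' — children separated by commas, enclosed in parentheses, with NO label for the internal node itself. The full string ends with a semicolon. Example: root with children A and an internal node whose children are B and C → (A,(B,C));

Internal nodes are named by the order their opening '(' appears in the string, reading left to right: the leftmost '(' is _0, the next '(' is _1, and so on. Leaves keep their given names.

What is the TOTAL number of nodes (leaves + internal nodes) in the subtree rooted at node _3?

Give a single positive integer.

Newick: (((G,E,Z,L),B),(N,Y,T));
Locate _3: it is the '(' at position 15 (the 4th '(' reading left to right).
Query: subtree rooted at _3
_3: subtree_size = 1 + 3
  N: subtree_size = 1 + 0
  Y: subtree_size = 1 + 0
  T: subtree_size = 1 + 0
Total subtree size of _3: 4

Answer: 4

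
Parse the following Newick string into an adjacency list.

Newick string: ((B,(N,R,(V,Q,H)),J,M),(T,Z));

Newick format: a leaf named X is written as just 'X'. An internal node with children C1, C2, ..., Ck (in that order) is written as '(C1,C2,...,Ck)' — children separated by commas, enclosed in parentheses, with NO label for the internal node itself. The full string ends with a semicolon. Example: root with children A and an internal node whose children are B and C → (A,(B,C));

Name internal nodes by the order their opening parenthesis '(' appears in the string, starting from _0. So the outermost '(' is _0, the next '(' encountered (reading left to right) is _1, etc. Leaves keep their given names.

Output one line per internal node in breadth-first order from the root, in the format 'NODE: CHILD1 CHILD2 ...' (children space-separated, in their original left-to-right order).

Answer: _0: _1 _4
_1: B _2 J M
_4: T Z
_2: N R _3
_3: V Q H

Derivation:
Input: ((B,(N,R,(V,Q,H)),J,M),(T,Z));
Scanning left-to-right, naming '(' by encounter order:
  pos 0: '(' -> open internal node _0 (depth 1)
  pos 1: '(' -> open internal node _1 (depth 2)
  pos 4: '(' -> open internal node _2 (depth 3)
  pos 9: '(' -> open internal node _3 (depth 4)
  pos 15: ')' -> close internal node _3 (now at depth 3)
  pos 16: ')' -> close internal node _2 (now at depth 2)
  pos 21: ')' -> close internal node _1 (now at depth 1)
  pos 23: '(' -> open internal node _4 (depth 2)
  pos 27: ')' -> close internal node _4 (now at depth 1)
  pos 28: ')' -> close internal node _0 (now at depth 0)
Total internal nodes: 5
BFS adjacency from root:
  _0: _1 _4
  _1: B _2 J M
  _4: T Z
  _2: N R _3
  _3: V Q H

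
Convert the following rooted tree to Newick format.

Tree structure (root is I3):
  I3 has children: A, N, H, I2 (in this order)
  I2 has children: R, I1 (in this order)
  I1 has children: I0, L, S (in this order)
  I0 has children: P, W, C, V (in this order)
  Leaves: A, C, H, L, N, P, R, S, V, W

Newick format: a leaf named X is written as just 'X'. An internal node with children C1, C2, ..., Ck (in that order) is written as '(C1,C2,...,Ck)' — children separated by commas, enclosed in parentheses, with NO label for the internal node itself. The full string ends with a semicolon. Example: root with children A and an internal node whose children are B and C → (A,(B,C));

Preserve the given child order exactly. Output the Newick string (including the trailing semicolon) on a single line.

internal I3 with children ['A', 'N', 'H', 'I2']
  leaf 'A' → 'A'
  leaf 'N' → 'N'
  leaf 'H' → 'H'
  internal I2 with children ['R', 'I1']
    leaf 'R' → 'R'
    internal I1 with children ['I0', 'L', 'S']
      internal I0 with children ['P', 'W', 'C', 'V']
        leaf 'P' → 'P'
        leaf 'W' → 'W'
        leaf 'C' → 'C'
        leaf 'V' → 'V'
      → '(P,W,C,V)'
      leaf 'L' → 'L'
      leaf 'S' → 'S'
    → '((P,W,C,V),L,S)'
  → '(R,((P,W,C,V),L,S))'
→ '(A,N,H,(R,((P,W,C,V),L,S)))'
Final: (A,N,H,(R,((P,W,C,V),L,S)));

Answer: (A,N,H,(R,((P,W,C,V),L,S)));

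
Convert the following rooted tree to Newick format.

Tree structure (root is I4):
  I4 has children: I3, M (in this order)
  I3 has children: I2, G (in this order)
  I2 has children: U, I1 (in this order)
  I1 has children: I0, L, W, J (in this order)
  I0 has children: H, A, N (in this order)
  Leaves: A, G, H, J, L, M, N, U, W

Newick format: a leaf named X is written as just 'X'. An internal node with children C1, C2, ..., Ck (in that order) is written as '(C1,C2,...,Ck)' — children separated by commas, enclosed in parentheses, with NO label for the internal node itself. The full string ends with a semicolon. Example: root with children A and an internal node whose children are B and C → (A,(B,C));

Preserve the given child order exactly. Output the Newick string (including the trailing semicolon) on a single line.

internal I4 with children ['I3', 'M']
  internal I3 with children ['I2', 'G']
    internal I2 with children ['U', 'I1']
      leaf 'U' → 'U'
      internal I1 with children ['I0', 'L', 'W', 'J']
        internal I0 with children ['H', 'A', 'N']
          leaf 'H' → 'H'
          leaf 'A' → 'A'
          leaf 'N' → 'N'
        → '(H,A,N)'
        leaf 'L' → 'L'
        leaf 'W' → 'W'
        leaf 'J' → 'J'
      → '((H,A,N),L,W,J)'
    → '(U,((H,A,N),L,W,J))'
    leaf 'G' → 'G'
  → '((U,((H,A,N),L,W,J)),G)'
  leaf 'M' → 'M'
→ '(((U,((H,A,N),L,W,J)),G),M)'
Final: (((U,((H,A,N),L,W,J)),G),M);

Answer: (((U,((H,A,N),L,W,J)),G),M);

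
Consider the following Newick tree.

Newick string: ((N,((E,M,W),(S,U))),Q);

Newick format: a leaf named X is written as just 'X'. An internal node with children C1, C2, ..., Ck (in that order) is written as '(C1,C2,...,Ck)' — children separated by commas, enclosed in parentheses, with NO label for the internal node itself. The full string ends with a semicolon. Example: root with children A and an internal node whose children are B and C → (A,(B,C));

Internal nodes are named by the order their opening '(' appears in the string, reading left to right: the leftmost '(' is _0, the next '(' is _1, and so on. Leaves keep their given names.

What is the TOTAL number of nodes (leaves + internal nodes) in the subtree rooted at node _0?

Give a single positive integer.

Answer: 12

Derivation:
Newick: ((N,((E,M,W),(S,U))),Q);
Locate _0: it is the '(' at position 0 (the 1st '(' reading left to right).
Query: subtree rooted at _0
_0: subtree_size = 1 + 11
  _1: subtree_size = 1 + 9
    N: subtree_size = 1 + 0
    _2: subtree_size = 1 + 7
      _3: subtree_size = 1 + 3
        E: subtree_size = 1 + 0
        M: subtree_size = 1 + 0
        W: subtree_size = 1 + 0
      _4: subtree_size = 1 + 2
        S: subtree_size = 1 + 0
        U: subtree_size = 1 + 0
  Q: subtree_size = 1 + 0
Total subtree size of _0: 12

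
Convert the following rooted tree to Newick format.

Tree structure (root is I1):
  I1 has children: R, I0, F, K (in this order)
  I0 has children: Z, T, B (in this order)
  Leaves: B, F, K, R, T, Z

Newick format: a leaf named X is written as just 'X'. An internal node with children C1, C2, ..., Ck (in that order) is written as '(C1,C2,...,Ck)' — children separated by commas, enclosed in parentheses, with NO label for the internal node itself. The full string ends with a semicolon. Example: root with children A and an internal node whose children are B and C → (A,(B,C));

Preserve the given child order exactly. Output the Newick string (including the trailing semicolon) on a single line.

Answer: (R,(Z,T,B),F,K);

Derivation:
internal I1 with children ['R', 'I0', 'F', 'K']
  leaf 'R' → 'R'
  internal I0 with children ['Z', 'T', 'B']
    leaf 'Z' → 'Z'
    leaf 'T' → 'T'
    leaf 'B' → 'B'
  → '(Z,T,B)'
  leaf 'F' → 'F'
  leaf 'K' → 'K'
→ '(R,(Z,T,B),F,K)'
Final: (R,(Z,T,B),F,K);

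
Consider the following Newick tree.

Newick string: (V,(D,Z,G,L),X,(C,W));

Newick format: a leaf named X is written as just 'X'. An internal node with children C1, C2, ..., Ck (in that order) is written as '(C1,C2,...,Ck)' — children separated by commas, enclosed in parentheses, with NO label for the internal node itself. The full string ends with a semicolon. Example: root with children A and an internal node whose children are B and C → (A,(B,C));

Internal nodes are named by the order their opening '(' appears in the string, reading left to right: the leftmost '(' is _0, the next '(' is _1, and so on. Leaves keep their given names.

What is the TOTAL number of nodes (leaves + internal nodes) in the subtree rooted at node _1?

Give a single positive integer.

Answer: 5

Derivation:
Newick: (V,(D,Z,G,L),X,(C,W));
Locate _1: it is the '(' at position 3 (the 2nd '(' reading left to right).
Query: subtree rooted at _1
_1: subtree_size = 1 + 4
  D: subtree_size = 1 + 0
  Z: subtree_size = 1 + 0
  G: subtree_size = 1 + 0
  L: subtree_size = 1 + 0
Total subtree size of _1: 5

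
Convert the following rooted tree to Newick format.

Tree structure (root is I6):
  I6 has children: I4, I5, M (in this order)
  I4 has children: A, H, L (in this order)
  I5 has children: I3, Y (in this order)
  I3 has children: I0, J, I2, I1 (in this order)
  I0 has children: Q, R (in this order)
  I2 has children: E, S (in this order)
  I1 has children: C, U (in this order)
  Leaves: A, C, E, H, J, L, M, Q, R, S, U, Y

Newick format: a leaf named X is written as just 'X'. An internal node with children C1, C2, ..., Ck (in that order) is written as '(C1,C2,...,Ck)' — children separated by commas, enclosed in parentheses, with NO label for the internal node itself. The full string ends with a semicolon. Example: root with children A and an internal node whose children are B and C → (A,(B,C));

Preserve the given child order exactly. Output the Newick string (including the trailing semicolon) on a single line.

Answer: ((A,H,L),(((Q,R),J,(E,S),(C,U)),Y),M);

Derivation:
internal I6 with children ['I4', 'I5', 'M']
  internal I4 with children ['A', 'H', 'L']
    leaf 'A' → 'A'
    leaf 'H' → 'H'
    leaf 'L' → 'L'
  → '(A,H,L)'
  internal I5 with children ['I3', 'Y']
    internal I3 with children ['I0', 'J', 'I2', 'I1']
      internal I0 with children ['Q', 'R']
        leaf 'Q' → 'Q'
        leaf 'R' → 'R'
      → '(Q,R)'
      leaf 'J' → 'J'
      internal I2 with children ['E', 'S']
        leaf 'E' → 'E'
        leaf 'S' → 'S'
      → '(E,S)'
      internal I1 with children ['C', 'U']
        leaf 'C' → 'C'
        leaf 'U' → 'U'
      → '(C,U)'
    → '((Q,R),J,(E,S),(C,U))'
    leaf 'Y' → 'Y'
  → '(((Q,R),J,(E,S),(C,U)),Y)'
  leaf 'M' → 'M'
→ '((A,H,L),(((Q,R),J,(E,S),(C,U)),Y),M)'
Final: ((A,H,L),(((Q,R),J,(E,S),(C,U)),Y),M);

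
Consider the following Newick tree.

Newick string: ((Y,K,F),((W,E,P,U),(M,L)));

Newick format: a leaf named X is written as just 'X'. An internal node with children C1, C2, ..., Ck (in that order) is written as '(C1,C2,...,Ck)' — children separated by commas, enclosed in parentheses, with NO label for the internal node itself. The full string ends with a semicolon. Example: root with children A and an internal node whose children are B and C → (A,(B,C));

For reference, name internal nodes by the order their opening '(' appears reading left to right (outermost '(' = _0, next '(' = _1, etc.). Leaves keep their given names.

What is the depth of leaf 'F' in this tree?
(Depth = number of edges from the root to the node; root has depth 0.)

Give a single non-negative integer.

Newick: ((Y,K,F),((W,E,P,U),(M,L)));
Naming internals by '(' encounter order: outermost '(' = _0, next = _1, ...
Query node: F
Path from root: _0 -> _1 -> F
Depth of F: 2 (number of edges from root)

Answer: 2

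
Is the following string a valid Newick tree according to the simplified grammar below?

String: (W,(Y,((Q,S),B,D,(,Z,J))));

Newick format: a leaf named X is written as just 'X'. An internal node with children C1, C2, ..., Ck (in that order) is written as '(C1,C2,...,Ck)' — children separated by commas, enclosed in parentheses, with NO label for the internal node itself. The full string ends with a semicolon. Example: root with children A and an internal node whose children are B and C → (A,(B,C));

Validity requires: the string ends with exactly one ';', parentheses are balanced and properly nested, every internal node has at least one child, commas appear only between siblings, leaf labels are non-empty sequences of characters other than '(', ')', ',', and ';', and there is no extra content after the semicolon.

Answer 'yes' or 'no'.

Answer: no

Derivation:
Input: (W,(Y,((Q,S),B,D,(,Z,J))));
Paren balance: 5 '(' vs 5 ')' OK
Ends with single ';': True
Full parse: FAILS (empty leaf label at pos 18)
Valid: False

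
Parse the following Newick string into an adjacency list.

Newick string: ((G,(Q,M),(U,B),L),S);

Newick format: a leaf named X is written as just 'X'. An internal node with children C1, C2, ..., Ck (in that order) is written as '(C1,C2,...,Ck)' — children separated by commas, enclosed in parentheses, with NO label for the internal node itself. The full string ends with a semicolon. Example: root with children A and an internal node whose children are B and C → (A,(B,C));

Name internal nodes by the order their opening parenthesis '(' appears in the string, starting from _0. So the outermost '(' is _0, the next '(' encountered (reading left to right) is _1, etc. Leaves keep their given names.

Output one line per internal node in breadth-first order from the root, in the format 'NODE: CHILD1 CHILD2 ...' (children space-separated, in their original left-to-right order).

Input: ((G,(Q,M),(U,B),L),S);
Scanning left-to-right, naming '(' by encounter order:
  pos 0: '(' -> open internal node _0 (depth 1)
  pos 1: '(' -> open internal node _1 (depth 2)
  pos 4: '(' -> open internal node _2 (depth 3)
  pos 8: ')' -> close internal node _2 (now at depth 2)
  pos 10: '(' -> open internal node _3 (depth 3)
  pos 14: ')' -> close internal node _3 (now at depth 2)
  pos 17: ')' -> close internal node _1 (now at depth 1)
  pos 20: ')' -> close internal node _0 (now at depth 0)
Total internal nodes: 4
BFS adjacency from root:
  _0: _1 S
  _1: G _2 _3 L
  _2: Q M
  _3: U B

Answer: _0: _1 S
_1: G _2 _3 L
_2: Q M
_3: U B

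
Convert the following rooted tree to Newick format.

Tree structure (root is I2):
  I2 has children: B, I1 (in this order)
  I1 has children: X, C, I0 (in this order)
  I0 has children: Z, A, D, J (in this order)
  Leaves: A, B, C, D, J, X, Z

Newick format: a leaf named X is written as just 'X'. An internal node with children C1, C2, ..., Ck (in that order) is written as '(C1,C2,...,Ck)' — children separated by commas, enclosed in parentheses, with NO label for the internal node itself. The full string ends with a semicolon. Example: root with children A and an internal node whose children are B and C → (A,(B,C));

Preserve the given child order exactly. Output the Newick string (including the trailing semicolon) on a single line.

internal I2 with children ['B', 'I1']
  leaf 'B' → 'B'
  internal I1 with children ['X', 'C', 'I0']
    leaf 'X' → 'X'
    leaf 'C' → 'C'
    internal I0 with children ['Z', 'A', 'D', 'J']
      leaf 'Z' → 'Z'
      leaf 'A' → 'A'
      leaf 'D' → 'D'
      leaf 'J' → 'J'
    → '(Z,A,D,J)'
  → '(X,C,(Z,A,D,J))'
→ '(B,(X,C,(Z,A,D,J)))'
Final: (B,(X,C,(Z,A,D,J)));

Answer: (B,(X,C,(Z,A,D,J)));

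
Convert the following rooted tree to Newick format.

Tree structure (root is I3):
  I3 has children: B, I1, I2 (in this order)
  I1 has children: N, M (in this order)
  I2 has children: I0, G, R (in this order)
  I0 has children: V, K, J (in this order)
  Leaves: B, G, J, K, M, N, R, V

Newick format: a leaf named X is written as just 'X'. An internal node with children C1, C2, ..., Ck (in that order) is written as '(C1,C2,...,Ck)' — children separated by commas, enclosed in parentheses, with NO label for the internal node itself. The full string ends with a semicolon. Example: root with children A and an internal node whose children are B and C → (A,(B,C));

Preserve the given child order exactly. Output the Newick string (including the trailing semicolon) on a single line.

Answer: (B,(N,M),((V,K,J),G,R));

Derivation:
internal I3 with children ['B', 'I1', 'I2']
  leaf 'B' → 'B'
  internal I1 with children ['N', 'M']
    leaf 'N' → 'N'
    leaf 'M' → 'M'
  → '(N,M)'
  internal I2 with children ['I0', 'G', 'R']
    internal I0 with children ['V', 'K', 'J']
      leaf 'V' → 'V'
      leaf 'K' → 'K'
      leaf 'J' → 'J'
    → '(V,K,J)'
    leaf 'G' → 'G'
    leaf 'R' → 'R'
  → '((V,K,J),G,R)'
→ '(B,(N,M),((V,K,J),G,R))'
Final: (B,(N,M),((V,K,J),G,R));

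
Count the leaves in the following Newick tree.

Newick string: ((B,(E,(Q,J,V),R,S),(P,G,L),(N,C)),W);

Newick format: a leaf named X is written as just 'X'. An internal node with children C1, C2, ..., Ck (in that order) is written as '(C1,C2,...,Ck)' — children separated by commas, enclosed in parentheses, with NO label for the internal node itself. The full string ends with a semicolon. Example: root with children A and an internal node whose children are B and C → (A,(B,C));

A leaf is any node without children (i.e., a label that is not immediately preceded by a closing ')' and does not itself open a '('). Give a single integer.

Newick: ((B,(E,(Q,J,V),R,S),(P,G,L),(N,C)),W);
Scan left-to-right; a leaf is any maximal label run not followed by '(':
  pos 2: leaf 'B' → count = 1
  pos 5: leaf 'E' → count = 2
  pos 8: leaf 'Q' → count = 3
  pos 10: leaf 'J' → count = 4
  pos 12: leaf 'V' → count = 5
  pos 15: leaf 'R' → count = 6
  pos 17: leaf 'S' → count = 7
  pos 21: leaf 'P' → count = 8
  pos 23: leaf 'G' → count = 9
  pos 25: leaf 'L' → count = 10
  pos 29: leaf 'N' → count = 11
  pos 31: leaf 'C' → count = 12
  pos 35: leaf 'W' → count = 13
Total leaves: 13

Answer: 13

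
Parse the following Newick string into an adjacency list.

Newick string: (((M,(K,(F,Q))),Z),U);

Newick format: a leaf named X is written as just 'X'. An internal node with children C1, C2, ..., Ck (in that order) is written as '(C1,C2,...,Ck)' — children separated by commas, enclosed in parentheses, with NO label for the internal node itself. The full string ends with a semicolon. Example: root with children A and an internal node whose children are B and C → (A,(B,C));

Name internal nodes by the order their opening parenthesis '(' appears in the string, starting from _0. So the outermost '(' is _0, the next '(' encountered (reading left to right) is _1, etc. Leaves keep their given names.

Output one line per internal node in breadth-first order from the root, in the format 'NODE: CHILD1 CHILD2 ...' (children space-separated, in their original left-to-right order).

Answer: _0: _1 U
_1: _2 Z
_2: M _3
_3: K _4
_4: F Q

Derivation:
Input: (((M,(K,(F,Q))),Z),U);
Scanning left-to-right, naming '(' by encounter order:
  pos 0: '(' -> open internal node _0 (depth 1)
  pos 1: '(' -> open internal node _1 (depth 2)
  pos 2: '(' -> open internal node _2 (depth 3)
  pos 5: '(' -> open internal node _3 (depth 4)
  pos 8: '(' -> open internal node _4 (depth 5)
  pos 12: ')' -> close internal node _4 (now at depth 4)
  pos 13: ')' -> close internal node _3 (now at depth 3)
  pos 14: ')' -> close internal node _2 (now at depth 2)
  pos 17: ')' -> close internal node _1 (now at depth 1)
  pos 20: ')' -> close internal node _0 (now at depth 0)
Total internal nodes: 5
BFS adjacency from root:
  _0: _1 U
  _1: _2 Z
  _2: M _3
  _3: K _4
  _4: F Q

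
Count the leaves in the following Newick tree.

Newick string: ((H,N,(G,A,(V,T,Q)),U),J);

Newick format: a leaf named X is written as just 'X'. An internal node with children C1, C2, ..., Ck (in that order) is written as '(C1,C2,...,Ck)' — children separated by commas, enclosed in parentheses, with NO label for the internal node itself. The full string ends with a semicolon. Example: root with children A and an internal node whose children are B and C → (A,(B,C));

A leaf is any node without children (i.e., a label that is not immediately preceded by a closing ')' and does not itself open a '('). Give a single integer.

Answer: 9

Derivation:
Newick: ((H,N,(G,A,(V,T,Q)),U),J);
Scan left-to-right; a leaf is any maximal label run not followed by '(':
  pos 2: leaf 'H' → count = 1
  pos 4: leaf 'N' → count = 2
  pos 7: leaf 'G' → count = 3
  pos 9: leaf 'A' → count = 4
  pos 12: leaf 'V' → count = 5
  pos 14: leaf 'T' → count = 6
  pos 16: leaf 'Q' → count = 7
  pos 20: leaf 'U' → count = 8
  pos 23: leaf 'J' → count = 9
Total leaves: 9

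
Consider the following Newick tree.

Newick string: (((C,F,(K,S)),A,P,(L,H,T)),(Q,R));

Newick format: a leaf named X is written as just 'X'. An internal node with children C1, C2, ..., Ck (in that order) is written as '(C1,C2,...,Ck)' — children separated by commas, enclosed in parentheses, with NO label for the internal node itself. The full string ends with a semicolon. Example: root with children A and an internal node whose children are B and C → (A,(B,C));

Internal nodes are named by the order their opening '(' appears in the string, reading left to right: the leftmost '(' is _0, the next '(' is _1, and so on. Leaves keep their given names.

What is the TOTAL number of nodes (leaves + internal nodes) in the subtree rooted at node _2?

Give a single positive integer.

Newick: (((C,F,(K,S)),A,P,(L,H,T)),(Q,R));
Locate _2: it is the '(' at position 2 (the 3rd '(' reading left to right).
Query: subtree rooted at _2
_2: subtree_size = 1 + 5
  C: subtree_size = 1 + 0
  F: subtree_size = 1 + 0
  _3: subtree_size = 1 + 2
    K: subtree_size = 1 + 0
    S: subtree_size = 1 + 0
Total subtree size of _2: 6

Answer: 6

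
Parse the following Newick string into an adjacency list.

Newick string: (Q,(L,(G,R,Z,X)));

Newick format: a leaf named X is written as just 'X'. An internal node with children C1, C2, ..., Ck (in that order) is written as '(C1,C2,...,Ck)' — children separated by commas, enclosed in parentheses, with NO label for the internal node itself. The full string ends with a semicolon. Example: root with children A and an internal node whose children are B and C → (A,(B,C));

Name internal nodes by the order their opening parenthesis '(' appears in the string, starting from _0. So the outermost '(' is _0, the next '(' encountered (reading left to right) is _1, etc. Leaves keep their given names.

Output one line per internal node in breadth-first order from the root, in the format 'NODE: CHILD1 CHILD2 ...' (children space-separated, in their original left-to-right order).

Answer: _0: Q _1
_1: L _2
_2: G R Z X

Derivation:
Input: (Q,(L,(G,R,Z,X)));
Scanning left-to-right, naming '(' by encounter order:
  pos 0: '(' -> open internal node _0 (depth 1)
  pos 3: '(' -> open internal node _1 (depth 2)
  pos 6: '(' -> open internal node _2 (depth 3)
  pos 14: ')' -> close internal node _2 (now at depth 2)
  pos 15: ')' -> close internal node _1 (now at depth 1)
  pos 16: ')' -> close internal node _0 (now at depth 0)
Total internal nodes: 3
BFS adjacency from root:
  _0: Q _1
  _1: L _2
  _2: G R Z X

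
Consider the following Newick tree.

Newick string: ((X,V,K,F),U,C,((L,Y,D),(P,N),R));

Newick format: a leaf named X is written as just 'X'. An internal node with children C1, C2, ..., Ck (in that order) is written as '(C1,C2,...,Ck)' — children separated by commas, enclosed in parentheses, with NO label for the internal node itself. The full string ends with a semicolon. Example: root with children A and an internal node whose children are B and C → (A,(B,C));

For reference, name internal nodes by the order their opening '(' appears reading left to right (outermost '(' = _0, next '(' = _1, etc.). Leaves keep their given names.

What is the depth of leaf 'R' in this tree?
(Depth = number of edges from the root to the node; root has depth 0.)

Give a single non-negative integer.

Answer: 2

Derivation:
Newick: ((X,V,K,F),U,C,((L,Y,D),(P,N),R));
Naming internals by '(' encounter order: outermost '(' = _0, next = _1, ...
Query node: R
Path from root: _0 -> _2 -> R
Depth of R: 2 (number of edges from root)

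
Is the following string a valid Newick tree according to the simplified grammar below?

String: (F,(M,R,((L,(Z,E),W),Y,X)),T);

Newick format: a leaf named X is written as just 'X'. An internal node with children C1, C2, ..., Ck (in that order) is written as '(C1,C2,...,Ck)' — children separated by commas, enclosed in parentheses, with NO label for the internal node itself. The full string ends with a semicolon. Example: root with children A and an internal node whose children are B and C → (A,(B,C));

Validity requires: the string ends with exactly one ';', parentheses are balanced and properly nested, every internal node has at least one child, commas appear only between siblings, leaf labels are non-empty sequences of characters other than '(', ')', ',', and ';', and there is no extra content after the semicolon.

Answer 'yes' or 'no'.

Input: (F,(M,R,((L,(Z,E),W),Y,X)),T);
Paren balance: 5 '(' vs 5 ')' OK
Ends with single ';': True
Full parse: OK
Valid: True

Answer: yes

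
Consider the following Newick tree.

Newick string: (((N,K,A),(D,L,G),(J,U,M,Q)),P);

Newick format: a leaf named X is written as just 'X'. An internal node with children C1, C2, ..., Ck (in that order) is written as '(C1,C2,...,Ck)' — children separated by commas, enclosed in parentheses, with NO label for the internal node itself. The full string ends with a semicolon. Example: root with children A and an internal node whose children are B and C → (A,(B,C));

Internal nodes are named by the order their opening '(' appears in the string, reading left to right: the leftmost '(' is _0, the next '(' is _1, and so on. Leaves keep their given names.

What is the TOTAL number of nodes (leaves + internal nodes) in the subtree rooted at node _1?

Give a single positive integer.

Newick: (((N,K,A),(D,L,G),(J,U,M,Q)),P);
Locate _1: it is the '(' at position 1 (the 2nd '(' reading left to right).
Query: subtree rooted at _1
_1: subtree_size = 1 + 13
  _2: subtree_size = 1 + 3
    N: subtree_size = 1 + 0
    K: subtree_size = 1 + 0
    A: subtree_size = 1 + 0
  _3: subtree_size = 1 + 3
    D: subtree_size = 1 + 0
    L: subtree_size = 1 + 0
    G: subtree_size = 1 + 0
  _4: subtree_size = 1 + 4
    J: subtree_size = 1 + 0
    U: subtree_size = 1 + 0
    M: subtree_size = 1 + 0
    Q: subtree_size = 1 + 0
Total subtree size of _1: 14

Answer: 14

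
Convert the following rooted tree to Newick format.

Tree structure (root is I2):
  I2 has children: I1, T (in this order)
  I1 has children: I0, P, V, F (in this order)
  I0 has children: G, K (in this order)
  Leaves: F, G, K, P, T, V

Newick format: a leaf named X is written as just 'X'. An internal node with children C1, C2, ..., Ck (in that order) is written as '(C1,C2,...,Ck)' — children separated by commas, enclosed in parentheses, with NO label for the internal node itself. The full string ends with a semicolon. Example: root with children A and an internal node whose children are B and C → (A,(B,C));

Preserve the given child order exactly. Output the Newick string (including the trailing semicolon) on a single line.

internal I2 with children ['I1', 'T']
  internal I1 with children ['I0', 'P', 'V', 'F']
    internal I0 with children ['G', 'K']
      leaf 'G' → 'G'
      leaf 'K' → 'K'
    → '(G,K)'
    leaf 'P' → 'P'
    leaf 'V' → 'V'
    leaf 'F' → 'F'
  → '((G,K),P,V,F)'
  leaf 'T' → 'T'
→ '(((G,K),P,V,F),T)'
Final: (((G,K),P,V,F),T);

Answer: (((G,K),P,V,F),T);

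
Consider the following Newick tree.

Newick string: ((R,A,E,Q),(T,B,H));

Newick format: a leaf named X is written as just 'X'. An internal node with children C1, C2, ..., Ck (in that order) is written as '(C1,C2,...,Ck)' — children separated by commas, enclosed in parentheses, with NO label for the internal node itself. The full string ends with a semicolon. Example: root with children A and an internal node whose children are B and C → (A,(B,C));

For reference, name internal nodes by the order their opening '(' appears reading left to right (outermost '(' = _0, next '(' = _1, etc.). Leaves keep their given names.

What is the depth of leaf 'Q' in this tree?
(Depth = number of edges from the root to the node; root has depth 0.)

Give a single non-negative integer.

Newick: ((R,A,E,Q),(T,B,H));
Naming internals by '(' encounter order: outermost '(' = _0, next = _1, ...
Query node: Q
Path from root: _0 -> _1 -> Q
Depth of Q: 2 (number of edges from root)

Answer: 2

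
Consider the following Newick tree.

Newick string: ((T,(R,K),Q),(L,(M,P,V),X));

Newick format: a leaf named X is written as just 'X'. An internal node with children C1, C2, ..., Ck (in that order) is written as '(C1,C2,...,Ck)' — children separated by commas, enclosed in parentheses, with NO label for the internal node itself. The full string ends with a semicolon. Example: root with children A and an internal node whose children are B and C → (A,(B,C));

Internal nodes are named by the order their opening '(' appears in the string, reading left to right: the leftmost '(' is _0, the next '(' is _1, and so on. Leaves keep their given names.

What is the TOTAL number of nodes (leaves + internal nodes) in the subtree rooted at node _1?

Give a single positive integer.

Answer: 6

Derivation:
Newick: ((T,(R,K),Q),(L,(M,P,V),X));
Locate _1: it is the '(' at position 1 (the 2nd '(' reading left to right).
Query: subtree rooted at _1
_1: subtree_size = 1 + 5
  T: subtree_size = 1 + 0
  _2: subtree_size = 1 + 2
    R: subtree_size = 1 + 0
    K: subtree_size = 1 + 0
  Q: subtree_size = 1 + 0
Total subtree size of _1: 6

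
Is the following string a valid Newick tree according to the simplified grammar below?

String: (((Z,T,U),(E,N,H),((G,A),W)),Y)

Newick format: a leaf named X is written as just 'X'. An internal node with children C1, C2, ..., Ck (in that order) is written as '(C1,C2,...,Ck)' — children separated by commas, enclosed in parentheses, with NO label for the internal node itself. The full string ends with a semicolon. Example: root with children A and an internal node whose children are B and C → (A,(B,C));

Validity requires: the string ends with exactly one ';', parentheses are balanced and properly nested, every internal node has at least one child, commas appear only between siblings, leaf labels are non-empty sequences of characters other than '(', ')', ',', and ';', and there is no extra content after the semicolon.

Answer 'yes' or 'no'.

Input: (((Z,T,U),(E,N,H),((G,A),W)),Y)
Paren balance: 6 '(' vs 6 ')' OK
Ends with single ';': False
Full parse: FAILS (must end with ;)
Valid: False

Answer: no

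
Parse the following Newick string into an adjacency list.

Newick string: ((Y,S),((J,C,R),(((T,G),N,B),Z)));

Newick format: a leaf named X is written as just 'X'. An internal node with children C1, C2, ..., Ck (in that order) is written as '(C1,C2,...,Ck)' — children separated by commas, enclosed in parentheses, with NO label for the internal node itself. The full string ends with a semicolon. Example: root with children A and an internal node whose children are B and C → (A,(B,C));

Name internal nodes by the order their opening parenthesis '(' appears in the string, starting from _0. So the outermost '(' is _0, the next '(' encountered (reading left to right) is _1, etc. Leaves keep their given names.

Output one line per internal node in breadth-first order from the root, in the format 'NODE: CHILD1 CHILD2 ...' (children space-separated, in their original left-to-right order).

Input: ((Y,S),((J,C,R),(((T,G),N,B),Z)));
Scanning left-to-right, naming '(' by encounter order:
  pos 0: '(' -> open internal node _0 (depth 1)
  pos 1: '(' -> open internal node _1 (depth 2)
  pos 5: ')' -> close internal node _1 (now at depth 1)
  pos 7: '(' -> open internal node _2 (depth 2)
  pos 8: '(' -> open internal node _3 (depth 3)
  pos 14: ')' -> close internal node _3 (now at depth 2)
  pos 16: '(' -> open internal node _4 (depth 3)
  pos 17: '(' -> open internal node _5 (depth 4)
  pos 18: '(' -> open internal node _6 (depth 5)
  pos 22: ')' -> close internal node _6 (now at depth 4)
  pos 27: ')' -> close internal node _5 (now at depth 3)
  pos 30: ')' -> close internal node _4 (now at depth 2)
  pos 31: ')' -> close internal node _2 (now at depth 1)
  pos 32: ')' -> close internal node _0 (now at depth 0)
Total internal nodes: 7
BFS adjacency from root:
  _0: _1 _2
  _1: Y S
  _2: _3 _4
  _3: J C R
  _4: _5 Z
  _5: _6 N B
  _6: T G

Answer: _0: _1 _2
_1: Y S
_2: _3 _4
_3: J C R
_4: _5 Z
_5: _6 N B
_6: T G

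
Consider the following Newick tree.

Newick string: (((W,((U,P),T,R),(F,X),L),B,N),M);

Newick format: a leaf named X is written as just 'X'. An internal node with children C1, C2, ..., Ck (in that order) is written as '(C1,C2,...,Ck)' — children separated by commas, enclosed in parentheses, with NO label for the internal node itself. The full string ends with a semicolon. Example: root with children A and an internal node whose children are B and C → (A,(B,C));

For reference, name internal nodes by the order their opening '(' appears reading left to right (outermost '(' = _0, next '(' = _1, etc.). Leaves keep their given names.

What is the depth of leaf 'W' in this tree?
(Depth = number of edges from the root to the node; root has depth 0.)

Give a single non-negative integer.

Newick: (((W,((U,P),T,R),(F,X),L),B,N),M);
Naming internals by '(' encounter order: outermost '(' = _0, next = _1, ...
Query node: W
Path from root: _0 -> _1 -> _2 -> W
Depth of W: 3 (number of edges from root)

Answer: 3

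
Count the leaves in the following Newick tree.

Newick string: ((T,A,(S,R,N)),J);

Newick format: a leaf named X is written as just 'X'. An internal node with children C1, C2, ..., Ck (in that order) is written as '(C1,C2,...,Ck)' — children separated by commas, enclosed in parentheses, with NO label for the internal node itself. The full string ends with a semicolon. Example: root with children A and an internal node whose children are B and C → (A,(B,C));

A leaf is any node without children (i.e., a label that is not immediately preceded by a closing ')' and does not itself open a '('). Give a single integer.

Answer: 6

Derivation:
Newick: ((T,A,(S,R,N)),J);
Scan left-to-right; a leaf is any maximal label run not followed by '(':
  pos 2: leaf 'T' → count = 1
  pos 4: leaf 'A' → count = 2
  pos 7: leaf 'S' → count = 3
  pos 9: leaf 'R' → count = 4
  pos 11: leaf 'N' → count = 5
  pos 15: leaf 'J' → count = 6
Total leaves: 6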